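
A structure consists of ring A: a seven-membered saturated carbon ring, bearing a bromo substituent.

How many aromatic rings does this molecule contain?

0

Ring A has only sp³ atoms, so it is not fully conjugated — not aromatic (cycloheptane).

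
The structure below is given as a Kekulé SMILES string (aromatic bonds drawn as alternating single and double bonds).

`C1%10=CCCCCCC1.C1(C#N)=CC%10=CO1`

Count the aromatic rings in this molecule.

The SMILES encodes an eight-membered carbon ring with one C=C double bond; a five-membered ring of four carbons and one oxygen, with two C=C double bonds.
The 8-membered ring has six sp³ carbons, so it is not fully conjugated — not aromatic (cyclooctene).
The 5-membered ring with one oxygen is planar and fully conjugated; 2 ring double bonds (4 π electrons) plus a heteroatom lone pair (2) give 6 π electrons. That satisfies 4n+2 with n=1, so it is aromatic (furan).
1 of the 2 rings is aromatic. Total: 1.

1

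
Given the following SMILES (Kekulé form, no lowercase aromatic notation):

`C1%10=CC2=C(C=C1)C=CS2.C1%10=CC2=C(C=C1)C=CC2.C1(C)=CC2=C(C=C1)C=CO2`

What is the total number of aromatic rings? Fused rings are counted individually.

The SMILES encodes a six-membered carbon ring with three alternating C=C double bonds, fused to a five-membered ring containing one sulfur and two C=C double bonds; a six-membered carbon ring with three alternating C=C double bonds, fused to a five-membered carbon ring containing one C=C double bond and one sp³ carbon; a six-membered carbon ring with three alternating C=C double bonds, fused to a five-membered ring containing one oxygen and two C=C double bonds.
The fused 6/5-membered bicyclic (with one sulfur) is a single π system with 9 sp² atoms and 10 π electrons from ring double bonds plus a heteroatom lone pair. 10 = 4(2)+2, so the system is aromatic and both rings count as aromatic (benzothiophene).
The 6-membered ring is fully conjugated (every ring atom contributes a p orbital); 3 ring double bonds give 6 π electrons. Since 6 = 4n+2 (n=1), it is aromatic (benzene ring).
The 5-membered ring has one sp³ carbon, so it is not fully conjugated — not aromatic (cyclopentene ring).
The fused 6/5-membered bicyclic (with one oxygen) is a single π system with 9 sp² atoms and 10 π electrons from ring double bonds plus a heteroatom lone pair. 10 = 4(2)+2, so the system is aromatic and both rings count as aromatic (benzofuran).
5 of the 6 rings are aromatic. Total: 5.

5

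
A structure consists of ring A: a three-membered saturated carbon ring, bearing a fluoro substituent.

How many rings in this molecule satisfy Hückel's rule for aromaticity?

Ring A has only sp³ atoms, so it is not fully conjugated — not aromatic (cyclopropane).

0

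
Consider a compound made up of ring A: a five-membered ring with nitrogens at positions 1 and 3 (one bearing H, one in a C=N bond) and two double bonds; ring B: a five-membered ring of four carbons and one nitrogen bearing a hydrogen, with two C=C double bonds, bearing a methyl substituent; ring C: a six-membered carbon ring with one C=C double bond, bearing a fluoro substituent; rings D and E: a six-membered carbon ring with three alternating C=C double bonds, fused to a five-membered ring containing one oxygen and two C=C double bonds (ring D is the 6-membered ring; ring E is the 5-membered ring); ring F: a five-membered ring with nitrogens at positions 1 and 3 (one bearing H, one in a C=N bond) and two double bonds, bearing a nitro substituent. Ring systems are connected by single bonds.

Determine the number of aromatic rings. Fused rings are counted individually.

5

Ring A is planar and fully conjugated; 2 ring double bonds (4 π electrons) plus a heteroatom lone pair (2) give 6 π electrons. 6 = 4(1)+2, so ring A is aromatic (imidazole).
Ring B has a continuous p-orbital overlap around the ring; 2 ring double bonds (4 π electrons) plus a heteroatom lone pair (2) give 6 π electrons. 6 = 4(1)+2, so ring B is aromatic (pyrrole).
Ring C has four sp³ carbons, so it is not fully conjugated — not aromatic (cyclohexene).
Rings D and E form a fused bicyclic system (with one oxygen) with 9 sp² atoms and 10 π electrons from ring double bonds plus a heteroatom lone pair. 10 = 4(2)+2, so the system is aromatic and both rings count as aromatic (benzofuran).
Ring F is planar and fully conjugated; 2 ring double bonds (4 π electrons) plus a heteroatom lone pair (2) give 6 π electrons. That satisfies 4n+2 with n=1, so ring F is aromatic (imidazole).
Aromatic: A, B, D, E, F. Total: 5.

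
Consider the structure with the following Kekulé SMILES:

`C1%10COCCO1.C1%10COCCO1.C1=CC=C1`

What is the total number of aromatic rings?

The SMILES encodes a six-membered saturated ring with oxygens at positions 1 and 4; a six-membered saturated ring with oxygens at positions 1 and 4; a four-membered carbon ring with two alternating C=C double bonds.
The 6-membered ring with two oxygens (1,4) has only sp³ atoms, so it is not fully conjugated — not aromatic (1,4-dioxane).
The second 6-membered ring with two oxygens (1,4) has only sp³ atoms, so it is not fully conjugated — not aromatic (1,4-dioxane).
The 4-membered ring has only sp² ring atoms; a planar conformation would have a fully conjugated π system of 4 electrons. But 4 = 4(1), which is 4n not 4n+2, so it is not aromatic (cyclobutadiene) — cyclobutadiene is antiaromatic and distorts to a rectangle.
None of the rings are aromatic. Total: 0.

0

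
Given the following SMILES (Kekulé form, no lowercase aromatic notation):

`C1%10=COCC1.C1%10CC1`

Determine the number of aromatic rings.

0

The SMILES encodes a five-membered ring of four carbons and one oxygen, with one C=C double bond and two sp³ carbons; a three-membered saturated carbon ring.
The 5-membered ring with one oxygen has two sp³ carbons, so it is not fully conjugated — not aromatic (2,3-dihydrofuran).
The 3-membered ring has only sp³ atoms, so it is not fully conjugated — not aromatic (cyclopropane).
None of the rings are aromatic. Total: 0.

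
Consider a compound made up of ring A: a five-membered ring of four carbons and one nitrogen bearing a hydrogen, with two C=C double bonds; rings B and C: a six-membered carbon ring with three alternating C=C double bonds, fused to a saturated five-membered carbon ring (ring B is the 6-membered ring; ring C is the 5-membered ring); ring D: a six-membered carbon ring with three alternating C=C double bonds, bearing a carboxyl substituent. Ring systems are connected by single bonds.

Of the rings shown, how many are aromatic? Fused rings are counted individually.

3

Ring A is fully conjugated (every ring atom contributes a p orbital); 2 ring double bonds (4 π electrons) plus a heteroatom lone pair (2) give 6 π electrons. 6 = 4(1)+2, so ring A is aromatic (pyrrole).
Ring B has a continuous p-orbital overlap around the ring; 3 ring double bonds give 6 π electrons. Since 6 = 4n+2 (n=1), ring B is aromatic (benzene ring).
Ring C has three sp³ carbons, so it is not fully conjugated — not aromatic (cyclopentane ring).
Ring D is planar and fully conjugated; 3 ring double bonds give 6 π electrons. Since 6 = 4n+2 (n=1), ring D is aromatic (benzene).
Aromatic: A, B, D. Total: 3.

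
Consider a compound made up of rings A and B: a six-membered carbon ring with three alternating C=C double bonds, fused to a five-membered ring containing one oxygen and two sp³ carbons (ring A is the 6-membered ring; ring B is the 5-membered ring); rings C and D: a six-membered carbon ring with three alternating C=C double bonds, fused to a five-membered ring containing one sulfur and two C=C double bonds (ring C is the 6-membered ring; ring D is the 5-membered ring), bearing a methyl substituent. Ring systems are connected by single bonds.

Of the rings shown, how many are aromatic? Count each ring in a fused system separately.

3

Ring A is fully conjugated (every ring atom contributes a p orbital); 3 ring double bonds give 6 π electrons. That satisfies 4n+2 with n=1, so ring A is aromatic (benzene ring).
Ring B has two sp³ carbons, so it is not fully conjugated — not aromatic (oxolane ring).
Rings C and D form a fused bicyclic system (with one sulfur) with 9 sp² atoms and 10 π electrons from ring double bonds plus a heteroatom lone pair. 10 = 4(2)+2, so the system is aromatic and both rings count as aromatic (benzothiophene).
Aromatic: A, C, D. Total: 3.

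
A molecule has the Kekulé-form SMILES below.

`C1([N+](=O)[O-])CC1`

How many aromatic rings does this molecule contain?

0

The SMILES encodes a three-membered saturated carbon ring.
The 3-membered ring has only sp³ atoms, so it is not fully conjugated — not aromatic (cyclopropane).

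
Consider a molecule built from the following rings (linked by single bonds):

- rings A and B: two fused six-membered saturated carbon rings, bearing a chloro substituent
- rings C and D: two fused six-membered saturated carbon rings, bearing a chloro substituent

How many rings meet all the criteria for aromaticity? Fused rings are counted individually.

Ring A has only sp³ atoms, so it is not fully conjugated — not aromatic (cyclohexane ring).
Ring B has only sp³ atoms, so it is not fully conjugated — not aromatic (cyclohexane ring).
Ring C has only sp³ atoms, so it is not fully conjugated — not aromatic (cyclohexane ring).
Ring D has only sp³ atoms, so it is not fully conjugated — not aromatic (cyclohexane ring).
No ring is aromatic. Total: 0.

0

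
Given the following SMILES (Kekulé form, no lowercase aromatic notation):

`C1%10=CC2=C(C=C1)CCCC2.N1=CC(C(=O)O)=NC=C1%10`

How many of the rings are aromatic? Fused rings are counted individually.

The SMILES encodes a six-membered carbon ring with three alternating C=C double bonds, fused to a saturated six-membered carbon ring; a six-membered ring with nitrogens at positions 1 and 4 and three alternating double bonds.
The 6-membered ring has a continuous p-orbital overlap around the ring; 3 ring double bonds give 6 π electrons. Since 6 = 4n+2 (n=1), it is aromatic (benzene ring).
The second 6-membered ring has four sp³ carbons, so it is not fully conjugated — not aromatic (cyclohexane ring).
The 6-membered ring with two nitrogens (1,4) has a continuous p-orbital overlap around the ring; 3 ring double bonds give 6 π electrons. Since 6 = 4n+2 (n=1), it is aromatic (pyrazine).
2 of the 3 rings are aromatic. Total: 2.

2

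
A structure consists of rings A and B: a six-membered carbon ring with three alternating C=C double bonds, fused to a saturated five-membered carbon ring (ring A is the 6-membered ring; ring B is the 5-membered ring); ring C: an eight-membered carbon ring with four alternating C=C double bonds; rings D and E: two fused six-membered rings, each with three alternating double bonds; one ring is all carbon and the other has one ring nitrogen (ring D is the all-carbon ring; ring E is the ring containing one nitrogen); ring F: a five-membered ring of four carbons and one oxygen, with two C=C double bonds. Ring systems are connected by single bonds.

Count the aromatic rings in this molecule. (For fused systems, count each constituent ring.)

Ring A is planar and fully conjugated; 3 ring double bonds give 6 π electrons. 6 = 4(1)+2, so ring A is aromatic (benzene ring).
Ring B has three sp³ carbons, so it is not fully conjugated — not aromatic (cyclopentane ring).
Ring C has only sp² ring atoms; a planar conformation would have a fully conjugated π system of 8 electrons. But 8 = 4(2), which is 4n not 4n+2, so ring C is not aromatic (cyclooctatetraene) — cyclooctatetraene distorts into a non-planar tub to avoid antiaromaticity.
Rings D and E form a fused bicyclic system (with one nitrogen) with 10 sp² atoms and 10 π electrons from ring double bonds. 10 = 4(2)+2, so the system is aromatic and both rings count as aromatic (quinoline).
Ring F is fully conjugated (every ring atom contributes a p orbital); 2 ring double bonds (4 π electrons) plus a heteroatom lone pair (2) give 6 π electrons. Since 6 = 4n+2 (n=1), ring F is aromatic (furan).
Aromatic: A, D, E, F. Total: 4.

4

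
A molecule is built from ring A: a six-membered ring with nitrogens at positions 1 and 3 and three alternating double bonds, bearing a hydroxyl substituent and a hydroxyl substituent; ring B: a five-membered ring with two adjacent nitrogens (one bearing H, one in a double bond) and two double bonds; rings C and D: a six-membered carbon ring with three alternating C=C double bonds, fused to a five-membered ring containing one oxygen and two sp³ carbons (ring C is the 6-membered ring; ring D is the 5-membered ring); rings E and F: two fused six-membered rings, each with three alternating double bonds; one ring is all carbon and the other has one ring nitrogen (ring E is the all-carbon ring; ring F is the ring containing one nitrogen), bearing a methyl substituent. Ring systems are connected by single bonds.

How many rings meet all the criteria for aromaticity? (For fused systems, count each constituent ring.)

Ring A has a continuous p-orbital overlap around the ring; 3 ring double bonds give 6 π electrons. 6 = 4(1)+2, so ring A is aromatic (pyrimidine).
Ring B has a continuous p-orbital overlap around the ring; 2 ring double bonds (4 π electrons) plus a heteroatom lone pair (2) give 6 π electrons. Since 6 = 4n+2 (n=1), ring B is aromatic (pyrazole).
Ring C has a continuous p-orbital overlap around the ring; 3 ring double bonds give 6 π electrons. Since 6 = 4n+2 (n=1), ring C is aromatic (benzene ring).
Ring D has two sp³ carbons, so it is not fully conjugated — not aromatic (oxolane ring).
Rings E and F form a fused bicyclic system (with one nitrogen) with 10 sp² atoms and 10 π electrons from ring double bonds. 10 = 4(2)+2, so the system is aromatic and both rings count as aromatic (quinoline).
Aromatic: A, B, C, E, F. Total: 5.

5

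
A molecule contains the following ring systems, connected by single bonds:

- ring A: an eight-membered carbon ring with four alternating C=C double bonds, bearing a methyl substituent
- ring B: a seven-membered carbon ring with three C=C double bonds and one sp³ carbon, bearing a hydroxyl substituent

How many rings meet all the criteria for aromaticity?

0

Ring A has only sp² ring atoms; a planar conformation would have a fully conjugated π system of 8 electrons. But 8 = 4(2), which is 4n not 4n+2, so ring A is not aromatic (cyclooctatetraene) — cyclooctatetraene distorts into a non-planar tub to avoid antiaromaticity.
Ring B has one sp³ carbon, so it is not fully conjugated — not aromatic (cycloheptatriene).
No ring is aromatic. Total: 0.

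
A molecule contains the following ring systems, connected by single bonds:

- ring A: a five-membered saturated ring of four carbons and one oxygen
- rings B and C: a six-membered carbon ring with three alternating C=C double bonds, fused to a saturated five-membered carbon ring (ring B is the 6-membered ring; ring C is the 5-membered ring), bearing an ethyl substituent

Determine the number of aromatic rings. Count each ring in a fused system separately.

Ring A has only sp³ atoms, so it is not fully conjugated — not aromatic (tetrahydrofuran).
Ring B is fully conjugated (every ring atom contributes a p orbital); 3 ring double bonds give 6 π electrons. That satisfies 4n+2 with n=1, so ring B is aromatic (benzene ring).
Ring C has three sp³ carbons, so it is not fully conjugated — not aromatic (cyclopentane ring).
Aromatic: B. Total: 1.

1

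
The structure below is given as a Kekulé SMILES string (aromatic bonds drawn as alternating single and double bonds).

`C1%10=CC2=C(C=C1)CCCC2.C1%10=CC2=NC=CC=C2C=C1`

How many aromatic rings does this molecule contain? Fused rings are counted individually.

The SMILES encodes a six-membered carbon ring with three alternating C=C double bonds, fused to a saturated six-membered carbon ring; two fused six-membered rings, each with three alternating double bonds; one ring is all carbon and the other has one ring nitrogen.
The 6-membered ring is fully conjugated (every ring atom contributes a p orbital); 3 ring double bonds give 6 π electrons. Since 6 = 4n+2 (n=1), it is aromatic (benzene ring).
The second 6-membered ring has four sp³ carbons, so it is not fully conjugated — not aromatic (cyclohexane ring).
The fused 6/6-membered bicyclic (with one nitrogen) is a single π system with 10 sp² atoms and 10 π electrons from ring double bonds. 10 = 4(2)+2, so the system is aromatic and both rings count as aromatic (quinoline).
3 of the 4 rings are aromatic. Total: 3.

3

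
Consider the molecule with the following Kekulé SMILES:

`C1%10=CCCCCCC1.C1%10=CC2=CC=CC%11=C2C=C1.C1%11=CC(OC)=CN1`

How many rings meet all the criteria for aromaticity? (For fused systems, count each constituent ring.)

The SMILES encodes an eight-membered carbon ring with one C=C double bond; two fused six-membered carbon rings, each with three alternating C=C double bonds; a five-membered ring of four carbons and one nitrogen bearing a hydrogen, with two C=C double bonds.
The 8-membered ring has six sp³ carbons, so it is not fully conjugated — not aromatic (cyclooctene).
The fused 6/6-membered bicyclic is a single π system with 10 sp² atoms and 10 π electrons from ring double bonds. 10 = 4(2)+2, so the system is aromatic and both rings count as aromatic (naphthalene).
The 5-membered ring with one N–H is planar and fully conjugated; 2 ring double bonds (4 π electrons) plus a heteroatom lone pair (2) give 6 π electrons. Since 6 = 4n+2 (n=1), it is aromatic (pyrrole).
3 of the 4 rings are aromatic. Total: 3.

3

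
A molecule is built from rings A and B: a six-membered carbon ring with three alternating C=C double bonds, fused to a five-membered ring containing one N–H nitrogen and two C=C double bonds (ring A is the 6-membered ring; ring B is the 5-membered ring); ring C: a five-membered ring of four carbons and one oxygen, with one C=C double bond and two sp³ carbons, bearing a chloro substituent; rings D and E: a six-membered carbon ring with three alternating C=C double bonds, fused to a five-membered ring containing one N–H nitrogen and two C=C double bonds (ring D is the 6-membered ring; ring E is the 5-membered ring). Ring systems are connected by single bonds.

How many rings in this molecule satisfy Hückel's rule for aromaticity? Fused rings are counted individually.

Rings A and B form a fused bicyclic system (with one N–H) with 9 sp² atoms and 10 π electrons from ring double bonds plus a heteroatom lone pair. 10 = 4(2)+2, so the system is aromatic and both rings count as aromatic (indole).
Ring C has two sp³ carbons, so it is not fully conjugated — not aromatic (2,3-dihydrofuran).
Rings D and E form a fused bicyclic system (with one N–H) with 9 sp² atoms and 10 π electrons from ring double bonds plus a heteroatom lone pair. 10 = 4(2)+2, so the system is aromatic and both rings count as aromatic (indole).
Aromatic: A, B, D, E. Total: 4.

4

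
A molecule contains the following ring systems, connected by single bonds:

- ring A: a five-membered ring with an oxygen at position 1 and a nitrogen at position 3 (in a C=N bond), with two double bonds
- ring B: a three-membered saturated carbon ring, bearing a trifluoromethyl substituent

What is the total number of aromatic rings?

Ring A is fully conjugated (every ring atom contributes a p orbital); 2 ring double bonds (4 π electrons) plus a heteroatom lone pair (2) give 6 π electrons. 6 = 4(1)+2, so ring A is aromatic (oxazole).
Ring B has only sp³ atoms, so it is not fully conjugated — not aromatic (cyclopropane).
Aromatic: A. Total: 1.

1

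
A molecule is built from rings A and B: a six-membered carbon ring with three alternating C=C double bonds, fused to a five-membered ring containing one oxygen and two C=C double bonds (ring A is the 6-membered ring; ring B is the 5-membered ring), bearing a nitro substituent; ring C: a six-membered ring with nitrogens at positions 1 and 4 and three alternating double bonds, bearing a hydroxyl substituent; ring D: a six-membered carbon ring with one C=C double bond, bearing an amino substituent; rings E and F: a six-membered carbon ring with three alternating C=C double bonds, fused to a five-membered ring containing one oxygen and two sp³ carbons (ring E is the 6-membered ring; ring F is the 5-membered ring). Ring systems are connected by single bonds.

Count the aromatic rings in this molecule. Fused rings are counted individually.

Rings A and B form a fused bicyclic system (with one oxygen) with 9 sp² atoms and 10 π electrons from ring double bonds plus a heteroatom lone pair. 10 = 4(2)+2, so the system is aromatic and both rings count as aromatic (benzofuran).
Ring C is planar and fully conjugated; 3 ring double bonds give 6 π electrons. 6 = 4(1)+2, so ring C is aromatic (pyrazine).
Ring D has four sp³ carbons, so it is not fully conjugated — not aromatic (cyclohexene).
Ring E is fully conjugated (every ring atom contributes a p orbital); 3 ring double bonds give 6 π electrons. Since 6 = 4n+2 (n=1), ring E is aromatic (benzene ring).
Ring F has two sp³ carbons, so it is not fully conjugated — not aromatic (oxolane ring).
Aromatic: A, B, C, E. Total: 4.

4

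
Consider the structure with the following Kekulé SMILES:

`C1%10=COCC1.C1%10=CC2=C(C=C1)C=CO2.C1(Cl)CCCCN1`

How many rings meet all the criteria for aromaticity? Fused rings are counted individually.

The SMILES encodes a five-membered ring of four carbons and one oxygen, with one C=C double bond and two sp³ carbons; a six-membered carbon ring with three alternating C=C double bonds, fused to a five-membered ring containing one oxygen and two C=C double bonds; a six-membered saturated ring of five carbons and one N–H nitrogen.
The 5-membered ring with one oxygen has two sp³ carbons, so it is not fully conjugated — not aromatic (2,3-dihydrofuran).
The fused 6/5-membered bicyclic (with one oxygen) is a single π system with 9 sp² atoms and 10 π electrons from ring double bonds plus a heteroatom lone pair. 10 = 4(2)+2, so the system is aromatic and both rings count as aromatic (benzofuran).
The 6-membered ring with one N–H has only sp³ atoms, so it is not fully conjugated — not aromatic (piperidine).
2 of the 4 rings are aromatic. Total: 2.

2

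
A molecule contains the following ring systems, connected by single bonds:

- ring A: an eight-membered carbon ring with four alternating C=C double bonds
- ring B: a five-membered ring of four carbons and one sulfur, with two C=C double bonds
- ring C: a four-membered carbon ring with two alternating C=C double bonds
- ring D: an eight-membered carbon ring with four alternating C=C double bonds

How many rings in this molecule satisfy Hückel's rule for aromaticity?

Ring A has only sp² ring atoms; a planar conformation would have a fully conjugated π system of 8 electrons. But 8 = 4(2), which is 4n not 4n+2, so ring A is not aromatic (cyclooctatetraene) — cyclooctatetraene distorts into a non-planar tub to avoid antiaromaticity.
Ring B has a continuous p-orbital overlap around the ring; 2 ring double bonds (4 π electrons) plus a heteroatom lone pair (2) give 6 π electrons. 6 = 4(1)+2, so ring B is aromatic (thiophene).
Ring C has only sp² ring atoms; a planar conformation would have a fully conjugated π system of 4 electrons. But 4 = 4(1), which is 4n not 4n+2, so ring C is not aromatic (cyclobutadiene) — cyclobutadiene is antiaromatic and distorts to a rectangle.
Ring D has only sp² ring atoms; a planar conformation would have a fully conjugated π system of 8 electrons. But 8 = 4(2), which is 4n not 4n+2, so ring D is not aromatic (cyclooctatetraene) — cyclooctatetraene distorts into a non-planar tub to avoid antiaromaticity.
Aromatic: B. Total: 1.

1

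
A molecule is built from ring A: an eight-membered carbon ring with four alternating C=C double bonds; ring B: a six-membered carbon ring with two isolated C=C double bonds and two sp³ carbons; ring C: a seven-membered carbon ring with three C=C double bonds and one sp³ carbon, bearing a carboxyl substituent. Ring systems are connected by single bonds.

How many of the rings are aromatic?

Ring A has only sp² ring atoms; a planar conformation would have a fully conjugated π system of 8 electrons. But 8 = 4(2), which is 4n not 4n+2, so ring A is not aromatic (cyclooctatetraene) — cyclooctatetraene distorts into a non-planar tub to avoid antiaromaticity.
Ring B has two sp³ carbons, so it is not fully conjugated — not aromatic (1,4-cyclohexadiene).
Ring C has one sp³ carbon, so it is not fully conjugated — not aromatic (cycloheptatriene).
No ring is aromatic. Total: 0.

0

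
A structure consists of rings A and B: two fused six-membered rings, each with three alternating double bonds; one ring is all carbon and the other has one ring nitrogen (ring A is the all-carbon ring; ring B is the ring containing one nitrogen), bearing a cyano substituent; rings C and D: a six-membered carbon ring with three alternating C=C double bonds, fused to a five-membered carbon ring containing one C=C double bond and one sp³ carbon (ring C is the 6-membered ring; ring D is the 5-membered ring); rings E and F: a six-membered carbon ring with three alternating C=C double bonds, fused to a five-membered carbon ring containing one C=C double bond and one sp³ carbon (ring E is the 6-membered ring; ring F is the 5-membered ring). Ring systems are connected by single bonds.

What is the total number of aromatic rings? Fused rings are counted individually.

4

Rings A and B form a fused bicyclic system (with one nitrogen) with 10 sp² atoms and 10 π electrons from ring double bonds. 10 = 4(2)+2, so the system is aromatic and both rings count as aromatic (quinoline).
Ring C has a continuous p-orbital overlap around the ring; 3 ring double bonds give 6 π electrons. Since 6 = 4n+2 (n=1), ring C is aromatic (benzene ring).
Ring D has one sp³ carbon, so it is not fully conjugated — not aromatic (cyclopentene ring).
Ring E is planar and fully conjugated; 3 ring double bonds give 6 π electrons. Since 6 = 4n+2 (n=1), ring E is aromatic (benzene ring).
Ring F has one sp³ carbon, so it is not fully conjugated — not aromatic (cyclopentene ring).
Aromatic: A, B, C, E. Total: 4.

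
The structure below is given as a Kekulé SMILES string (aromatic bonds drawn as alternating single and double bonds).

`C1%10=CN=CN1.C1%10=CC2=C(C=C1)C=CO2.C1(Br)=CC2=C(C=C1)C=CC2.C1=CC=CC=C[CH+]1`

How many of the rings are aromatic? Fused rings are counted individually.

5

The SMILES encodes a five-membered ring with nitrogens at positions 1 and 3 (one bearing H, one in a C=N bond) and two double bonds; a six-membered carbon ring with three alternating C=C double bonds, fused to a five-membered ring containing one oxygen and two C=C double bonds; a six-membered carbon ring with three alternating C=C double bonds, fused to a five-membered carbon ring containing one C=C double bond and one sp³ carbon; a seven-membered all-carbon ring bearing a positive charge on one carbon, with three C=C double bonds.
The 5-membered ring with two nitrogens (one N–H, one =N–) is planar and fully conjugated; 2 ring double bonds (4 π electrons) plus a heteroatom lone pair (2) give 6 π electrons. Since 6 = 4n+2 (n=1), it is aromatic (imidazole).
The fused 6/5-membered bicyclic (with one oxygen) is a single π system with 9 sp² atoms and 10 π electrons from ring double bonds plus a heteroatom lone pair. 10 = 4(2)+2, so the system is aromatic and both rings count as aromatic (benzofuran).
The 6-membered ring has a continuous p-orbital overlap around the ring; 3 ring double bonds give 6 π electrons. That satisfies 4n+2 with n=1, so it is aromatic (benzene ring).
The 5-membered ring has one sp³ carbon, so it is not fully conjugated — not aromatic (cyclopentene ring).
The 7-membered ring is fully conjugated (every ring atom contributes a p orbital); 3 ring double bonds (6 π electrons) plus the carbocation's empty p orbital (0, but keeps the ring conjugated) give 6 π electrons. 6 = 4(1)+2, so it is aromatic (tropylium cation).
5 of the 6 rings are aromatic. Total: 5.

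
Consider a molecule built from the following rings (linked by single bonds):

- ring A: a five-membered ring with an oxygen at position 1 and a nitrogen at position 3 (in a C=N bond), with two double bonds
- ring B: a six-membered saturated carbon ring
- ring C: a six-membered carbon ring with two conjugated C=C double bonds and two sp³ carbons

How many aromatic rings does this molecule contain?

1

Ring A is fully conjugated (every ring atom contributes a p orbital); 2 ring double bonds (4 π electrons) plus a heteroatom lone pair (2) give 6 π electrons. 6 = 4(1)+2, so ring A is aromatic (oxazole).
Ring B has only sp³ atoms, so it is not fully conjugated — not aromatic (cyclohexane).
Ring C has two sp³ carbons, so it is not fully conjugated — not aromatic (1,3-cyclohexadiene).
Aromatic: A. Total: 1.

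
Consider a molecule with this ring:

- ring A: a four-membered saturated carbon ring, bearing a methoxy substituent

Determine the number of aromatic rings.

0

Ring A has only sp³ atoms, so it is not fully conjugated — not aromatic (cyclobutane).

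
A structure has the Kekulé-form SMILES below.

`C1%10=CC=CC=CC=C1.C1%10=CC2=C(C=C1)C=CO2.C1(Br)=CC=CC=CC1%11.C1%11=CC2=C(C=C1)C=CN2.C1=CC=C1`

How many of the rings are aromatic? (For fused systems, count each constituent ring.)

The SMILES encodes an eight-membered carbon ring with four alternating C=C double bonds; a six-membered carbon ring with three alternating C=C double bonds, fused to a five-membered ring containing one oxygen and two C=C double bonds; a seven-membered carbon ring with three C=C double bonds and one sp³ carbon; a six-membered carbon ring with three alternating C=C double bonds, fused to a five-membered ring containing one N–H nitrogen and two C=C double bonds; a four-membered carbon ring with two alternating C=C double bonds.
The 8-membered ring has only sp² ring atoms; a planar conformation would have a fully conjugated π system of 8 electrons. But 8 = 4(2), which is 4n not 4n+2, so it is not aromatic (cyclooctatetraene) — cyclooctatetraene distorts into a non-planar tub to avoid antiaromaticity.
The fused 6/5-membered bicyclic (with one oxygen) is a single π system with 9 sp² atoms and 10 π electrons from ring double bonds plus a heteroatom lone pair. 10 = 4(2)+2, so the system is aromatic and both rings count as aromatic (benzofuran).
The 7-membered ring has one sp³ carbon, so it is not fully conjugated — not aromatic (cycloheptatriene).
The fused 6/5-membered bicyclic (with one N–H) is a single π system with 9 sp² atoms and 10 π electrons from ring double bonds plus a heteroatom lone pair. 10 = 4(2)+2, so the system is aromatic and both rings count as aromatic (indole).
The 4-membered ring has only sp² ring atoms; a planar conformation would have a fully conjugated π system of 4 electrons. But 4 = 4(1), which is 4n not 4n+2, so it is not aromatic (cyclobutadiene) — cyclobutadiene is antiaromatic and distorts to a rectangle.
4 of the 7 rings are aromatic. Total: 4.

4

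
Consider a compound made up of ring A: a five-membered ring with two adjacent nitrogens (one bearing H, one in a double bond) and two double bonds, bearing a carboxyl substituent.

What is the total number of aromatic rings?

Ring A is fully conjugated (every ring atom contributes a p orbital); 2 ring double bonds (4 π electrons) plus a heteroatom lone pair (2) give 6 π electrons. That satisfies 4n+2 with n=1, so ring A is aromatic (pyrazole).

1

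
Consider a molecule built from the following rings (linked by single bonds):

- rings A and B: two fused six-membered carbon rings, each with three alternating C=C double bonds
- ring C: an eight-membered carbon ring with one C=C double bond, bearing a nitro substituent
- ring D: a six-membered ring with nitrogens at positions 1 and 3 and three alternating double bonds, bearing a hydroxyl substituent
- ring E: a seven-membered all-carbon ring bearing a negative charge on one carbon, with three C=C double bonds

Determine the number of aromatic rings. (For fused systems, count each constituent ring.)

Rings A and B form a fused bicyclic system with 10 sp² atoms and 10 π electrons from ring double bonds. 10 = 4(2)+2, so the system is aromatic and both rings count as aromatic (naphthalene).
Ring C has six sp³ carbons, so it is not fully conjugated — not aromatic (cyclooctene).
Ring D is fully conjugated (every ring atom contributes a p orbital); 3 ring double bonds give 6 π electrons. That satisfies 4n+2 with n=1, so ring D is aromatic (pyrimidine).
Ring E has only sp² ring atoms; a planar conformation would have a fully conjugated π system of 8 electrons. But 8 = 4(2), which is 4n not 4n+2, so ring E is not aromatic (cycloheptatrienyl anion).
Aromatic: A, B, D. Total: 3.

3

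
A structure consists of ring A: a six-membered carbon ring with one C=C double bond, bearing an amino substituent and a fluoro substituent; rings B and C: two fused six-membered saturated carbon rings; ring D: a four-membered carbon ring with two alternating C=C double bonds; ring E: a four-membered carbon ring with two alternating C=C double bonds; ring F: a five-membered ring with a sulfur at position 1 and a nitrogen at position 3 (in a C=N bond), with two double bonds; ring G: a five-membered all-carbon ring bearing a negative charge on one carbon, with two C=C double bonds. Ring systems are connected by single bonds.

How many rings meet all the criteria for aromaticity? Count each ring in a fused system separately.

2

Ring A has four sp³ carbons, so it is not fully conjugated — not aromatic (cyclohexene).
Ring B has only sp³ atoms, so it is not fully conjugated — not aromatic (cyclohexane ring).
Ring C has only sp³ atoms, so it is not fully conjugated — not aromatic (cyclohexane ring).
Ring D has only sp² ring atoms; a planar conformation would have a fully conjugated π system of 4 electrons. But 4 = 4(1), which is 4n not 4n+2, so ring D is not aromatic (cyclobutadiene) — cyclobutadiene is antiaromatic and distorts to a rectangle.
Ring E has only sp² ring atoms; a planar conformation would have a fully conjugated π system of 4 electrons. But 4 = 4(1), which is 4n not 4n+2, so ring E is not aromatic (cyclobutadiene) — cyclobutadiene is antiaromatic and distorts to a rectangle.
Ring F is planar and fully conjugated; 2 ring double bonds (4 π electrons) plus a heteroatom lone pair (2) give 6 π electrons. That satisfies 4n+2 with n=1, so ring F is aromatic (thiazole).
Ring G is planar and fully conjugated; 2 ring double bonds (4 π electrons) plus the carbanion lone pair (2) give 6 π electrons. Since 6 = 4n+2 (n=1), ring G is aromatic (cyclopentadienyl anion).
Aromatic: F, G. Total: 2.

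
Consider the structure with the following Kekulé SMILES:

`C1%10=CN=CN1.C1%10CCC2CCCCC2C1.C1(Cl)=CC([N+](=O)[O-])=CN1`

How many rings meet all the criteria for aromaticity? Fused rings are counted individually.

The SMILES encodes a five-membered ring with nitrogens at positions 1 and 3 (one bearing H, one in a C=N bond) and two double bonds; two fused six-membered saturated carbon rings; a five-membered ring of four carbons and one nitrogen bearing a hydrogen, with two C=C double bonds.
The 5-membered ring with two nitrogens (one N–H, one =N–) has a continuous p-orbital overlap around the ring; 2 ring double bonds (4 π electrons) plus a heteroatom lone pair (2) give 6 π electrons. 6 = 4(1)+2, so it is aromatic (imidazole).
The 6-membered ring has only sp³ atoms, so it is not fully conjugated — not aromatic (cyclohexane ring).
The second 6-membered ring has only sp³ atoms, so it is not fully conjugated — not aromatic (cyclohexane ring).
The 5-membered ring with one N–H is fully conjugated (every ring atom contributes a p orbital); 2 ring double bonds (4 π electrons) plus a heteroatom lone pair (2) give 6 π electrons. That satisfies 4n+2 with n=1, so it is aromatic (pyrrole).
2 of the 4 rings are aromatic. Total: 2.

2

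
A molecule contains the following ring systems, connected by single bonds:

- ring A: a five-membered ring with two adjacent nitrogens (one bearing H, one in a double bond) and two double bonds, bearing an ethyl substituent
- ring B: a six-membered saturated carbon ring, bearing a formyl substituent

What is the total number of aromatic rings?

Ring A is fully conjugated (every ring atom contributes a p orbital); 2 ring double bonds (4 π electrons) plus a heteroatom lone pair (2) give 6 π electrons. That satisfies 4n+2 with n=1, so ring A is aromatic (pyrazole).
Ring B has only sp³ atoms, so it is not fully conjugated — not aromatic (cyclohexane).
Aromatic: A. Total: 1.

1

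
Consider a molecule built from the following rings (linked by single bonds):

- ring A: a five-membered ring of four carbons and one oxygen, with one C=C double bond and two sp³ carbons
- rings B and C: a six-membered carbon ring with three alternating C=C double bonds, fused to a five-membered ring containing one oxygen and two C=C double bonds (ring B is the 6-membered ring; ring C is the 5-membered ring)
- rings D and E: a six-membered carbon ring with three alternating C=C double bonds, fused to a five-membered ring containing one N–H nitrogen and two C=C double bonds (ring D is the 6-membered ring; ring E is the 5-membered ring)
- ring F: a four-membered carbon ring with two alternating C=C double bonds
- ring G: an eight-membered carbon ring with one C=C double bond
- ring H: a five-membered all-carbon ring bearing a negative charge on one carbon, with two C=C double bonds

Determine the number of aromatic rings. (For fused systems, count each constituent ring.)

5

Ring A has two sp³ carbons, so it is not fully conjugated — not aromatic (2,3-dihydrofuran).
Rings B and C form a fused bicyclic system (with one oxygen) with 9 sp² atoms and 10 π electrons from ring double bonds plus a heteroatom lone pair. 10 = 4(2)+2, so the system is aromatic and both rings count as aromatic (benzofuran).
Rings D and E form a fused bicyclic system (with one N–H) with 9 sp² atoms and 10 π electrons from ring double bonds plus a heteroatom lone pair. 10 = 4(2)+2, so the system is aromatic and both rings count as aromatic (indole).
Ring F has only sp² ring atoms; a planar conformation would have a fully conjugated π system of 4 electrons. But 4 = 4(1), which is 4n not 4n+2, so ring F is not aromatic (cyclobutadiene) — cyclobutadiene is antiaromatic and distorts to a rectangle.
Ring G has six sp³ carbons, so it is not fully conjugated — not aromatic (cyclooctene).
Ring H has a continuous p-orbital overlap around the ring; 2 ring double bonds (4 π electrons) plus the carbanion lone pair (2) give 6 π electrons. 6 = 4(1)+2, so ring H is aromatic (cyclopentadienyl anion).
Aromatic: B, C, D, E, H. Total: 5.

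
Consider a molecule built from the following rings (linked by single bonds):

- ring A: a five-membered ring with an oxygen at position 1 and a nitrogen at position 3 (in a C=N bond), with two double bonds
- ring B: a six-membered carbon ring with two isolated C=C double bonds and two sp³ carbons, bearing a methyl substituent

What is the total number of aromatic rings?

1

Ring A is fully conjugated (every ring atom contributes a p orbital); 2 ring double bonds (4 π electrons) plus a heteroatom lone pair (2) give 6 π electrons. That satisfies 4n+2 with n=1, so ring A is aromatic (oxazole).
Ring B has two sp³ carbons, so it is not fully conjugated — not aromatic (1,4-cyclohexadiene).
Aromatic: A. Total: 1.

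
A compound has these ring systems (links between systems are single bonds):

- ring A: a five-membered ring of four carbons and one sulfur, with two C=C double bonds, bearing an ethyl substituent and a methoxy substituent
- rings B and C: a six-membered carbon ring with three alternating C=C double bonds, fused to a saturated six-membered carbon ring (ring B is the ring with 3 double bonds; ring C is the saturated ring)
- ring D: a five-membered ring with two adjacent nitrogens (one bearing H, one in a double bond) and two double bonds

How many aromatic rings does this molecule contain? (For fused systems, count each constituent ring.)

3

Ring A is planar and fully conjugated; 2 ring double bonds (4 π electrons) plus a heteroatom lone pair (2) give 6 π electrons. Since 6 = 4n+2 (n=1), ring A is aromatic (thiophene).
Ring B is fully conjugated (every ring atom contributes a p orbital); 3 ring double bonds give 6 π electrons. That satisfies 4n+2 with n=1, so ring B is aromatic (benzene ring).
Ring C has four sp³ carbons, so it is not fully conjugated — not aromatic (cyclohexane ring).
Ring D is fully conjugated (every ring atom contributes a p orbital); 2 ring double bonds (4 π electrons) plus a heteroatom lone pair (2) give 6 π electrons. That satisfies 4n+2 with n=1, so ring D is aromatic (pyrazole).
Aromatic: A, B, D. Total: 3.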